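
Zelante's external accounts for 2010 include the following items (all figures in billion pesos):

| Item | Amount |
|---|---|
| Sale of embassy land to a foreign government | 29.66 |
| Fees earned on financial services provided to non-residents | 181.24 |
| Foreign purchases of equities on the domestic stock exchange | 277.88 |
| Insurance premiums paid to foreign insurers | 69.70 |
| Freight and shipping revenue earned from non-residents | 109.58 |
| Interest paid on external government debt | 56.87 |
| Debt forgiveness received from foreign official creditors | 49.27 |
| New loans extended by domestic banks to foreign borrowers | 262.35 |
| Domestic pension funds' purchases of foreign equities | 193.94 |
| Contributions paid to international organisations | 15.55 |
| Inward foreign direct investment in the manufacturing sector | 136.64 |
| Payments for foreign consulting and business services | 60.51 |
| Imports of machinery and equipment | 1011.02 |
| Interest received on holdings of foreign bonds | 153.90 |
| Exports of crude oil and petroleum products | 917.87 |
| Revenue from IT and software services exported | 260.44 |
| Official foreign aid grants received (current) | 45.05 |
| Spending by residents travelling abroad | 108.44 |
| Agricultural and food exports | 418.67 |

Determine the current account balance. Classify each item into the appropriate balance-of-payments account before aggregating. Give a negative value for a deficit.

764.66

Goods: 418.67 + 917.87 - 1011.02 = 325.52
Services: 260.44 - 108.44 + 109.58 + 181.24 - 60.51 - 69.70 = 312.61
Primary income: 153.90 - 56.87 = 97.03
Secondary income: -15.55 + 45.05 = 29.50
Current account = 325.52 + 312.61 + 97.03 + 29.50 = 764.66
(Excluded from the current account — capital account: sale of embassy land to a foreign government 29.66, debt forgiveness received from foreign official creditors 49.27; financial account: foreign purchases of equities on the domestic stock exchange 277.88, new loans extended by domestic banks to foreign borrowers 262.35, domestic pension funds' purchases of foreign equities 193.94, inward foreign direct investment in the manufacturing sector 136.64.)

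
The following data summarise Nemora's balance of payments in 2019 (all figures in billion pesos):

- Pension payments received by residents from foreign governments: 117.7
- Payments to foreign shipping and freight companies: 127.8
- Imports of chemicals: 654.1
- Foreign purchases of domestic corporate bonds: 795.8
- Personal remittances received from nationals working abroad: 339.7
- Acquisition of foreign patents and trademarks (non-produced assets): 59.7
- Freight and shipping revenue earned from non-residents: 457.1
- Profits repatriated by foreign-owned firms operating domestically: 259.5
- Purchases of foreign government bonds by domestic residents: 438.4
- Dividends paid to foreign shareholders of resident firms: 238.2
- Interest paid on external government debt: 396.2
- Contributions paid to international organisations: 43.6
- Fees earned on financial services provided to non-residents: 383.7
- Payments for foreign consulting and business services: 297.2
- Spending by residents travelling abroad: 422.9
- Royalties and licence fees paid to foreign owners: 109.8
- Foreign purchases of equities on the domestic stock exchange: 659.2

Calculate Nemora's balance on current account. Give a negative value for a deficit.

Goods: -654.1
Services: 457.1 - 297.2 - 127.8 - 109.8 - 422.9 + 383.7 = -116.9
Primary income: -238.2 - 259.5 - 396.2 = -893.9
Secondary income: -43.6 + 339.7 + 117.7 = 413.8
Current account = (-654.1) + (-116.9) + (-893.9) + 413.8 = -1251.1
(Excluded from the current account — financial account: foreign purchases of domestic corporate bonds 795.8, purchases of foreign government bonds by domestic residents 438.4, foreign purchases of equities on the domestic stock exchange 659.2; capital account: acquisition of foreign patents and trademarks (non-produced assets) 59.7.)

-1251.1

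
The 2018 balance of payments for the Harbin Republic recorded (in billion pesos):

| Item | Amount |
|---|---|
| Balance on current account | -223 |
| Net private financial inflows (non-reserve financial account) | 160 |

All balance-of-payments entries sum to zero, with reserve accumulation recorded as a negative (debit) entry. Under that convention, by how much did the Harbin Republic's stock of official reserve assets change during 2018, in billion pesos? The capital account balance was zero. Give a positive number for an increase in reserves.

-63

Official reserve transactions balance = -((-223) + 160) = 63
An accumulation of reserves is recorded as a debit (negative entry), so the change in the stock of reserves is the negative of that balance.
Change in official reserves = -(63) = -63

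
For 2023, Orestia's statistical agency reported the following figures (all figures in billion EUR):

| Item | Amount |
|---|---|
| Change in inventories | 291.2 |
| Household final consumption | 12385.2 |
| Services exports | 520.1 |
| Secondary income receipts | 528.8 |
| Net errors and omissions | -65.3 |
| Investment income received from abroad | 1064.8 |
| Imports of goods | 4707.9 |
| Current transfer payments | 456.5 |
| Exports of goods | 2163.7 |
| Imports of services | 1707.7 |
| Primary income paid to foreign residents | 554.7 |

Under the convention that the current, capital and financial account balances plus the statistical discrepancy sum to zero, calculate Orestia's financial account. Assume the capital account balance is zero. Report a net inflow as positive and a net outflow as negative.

Goods balance = 2163.7 - 4707.9 = -2544.2
Services balance = 520.1 - 1707.7 = -1187.6
Trade balance (goods + services) = -2544.2 + (-1187.6) = -3731.8
Net primary income = 1064.8 - 554.7 = 510.1
Net secondary income = 528.8 - 456.5 = 72.3
Current account = -3731.8 + 510.1 + 72.3 = -3149.4
Financial account = -(-3149.4 + (-65.3)) = 3214.7

3214.7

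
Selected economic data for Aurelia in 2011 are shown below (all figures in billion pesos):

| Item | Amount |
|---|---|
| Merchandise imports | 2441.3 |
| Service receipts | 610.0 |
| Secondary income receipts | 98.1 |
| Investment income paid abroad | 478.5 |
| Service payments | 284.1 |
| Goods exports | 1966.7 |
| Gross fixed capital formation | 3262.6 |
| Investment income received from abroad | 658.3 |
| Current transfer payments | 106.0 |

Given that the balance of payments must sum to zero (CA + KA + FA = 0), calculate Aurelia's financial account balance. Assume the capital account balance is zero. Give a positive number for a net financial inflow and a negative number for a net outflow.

-23.2

Goods balance = 1966.7 - 2441.3 = -474.6
Services balance = 610.0 - 284.1 = 325.9
Trade balance (goods + services) = -474.6 + 325.9 = -148.7
Net primary income = 658.3 - 478.5 = 179.8
Net secondary income = 98.1 - 106.0 = -7.9
Current account = -148.7 + 179.8 + (-7.9) = 23.2
Financial account = -(23.2) = -23.2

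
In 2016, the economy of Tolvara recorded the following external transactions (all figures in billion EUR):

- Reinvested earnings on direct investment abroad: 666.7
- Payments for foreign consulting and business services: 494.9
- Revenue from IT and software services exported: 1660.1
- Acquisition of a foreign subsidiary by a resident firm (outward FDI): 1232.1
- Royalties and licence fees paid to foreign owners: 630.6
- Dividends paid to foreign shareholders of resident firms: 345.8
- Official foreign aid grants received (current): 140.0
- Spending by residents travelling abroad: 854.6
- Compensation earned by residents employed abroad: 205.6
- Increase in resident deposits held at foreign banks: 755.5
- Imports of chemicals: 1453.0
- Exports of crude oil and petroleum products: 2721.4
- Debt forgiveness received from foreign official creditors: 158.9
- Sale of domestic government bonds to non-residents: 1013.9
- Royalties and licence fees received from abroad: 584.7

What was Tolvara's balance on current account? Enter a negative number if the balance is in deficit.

Goods: -1453.0 + 2721.4 = 1268.4
Services: -630.6 + 1660.1 - 494.9 - 854.6 + 584.7 = 264.7
Primary income: -345.8 + 205.6 + 666.7 = 526.5
Secondary income: 140.0
Current account = 1268.4 + 264.7 + 526.5 + 140.0 = 2199.6
(Excluded from the current account — financial account: acquisition of a foreign subsidiary by a resident firm (outward FDI) 1232.1, increase in resident deposits held at foreign banks 755.5, sale of domestic government bonds to non-residents 1013.9; capital account: debt forgiveness received from foreign official creditors 158.9.)

2199.6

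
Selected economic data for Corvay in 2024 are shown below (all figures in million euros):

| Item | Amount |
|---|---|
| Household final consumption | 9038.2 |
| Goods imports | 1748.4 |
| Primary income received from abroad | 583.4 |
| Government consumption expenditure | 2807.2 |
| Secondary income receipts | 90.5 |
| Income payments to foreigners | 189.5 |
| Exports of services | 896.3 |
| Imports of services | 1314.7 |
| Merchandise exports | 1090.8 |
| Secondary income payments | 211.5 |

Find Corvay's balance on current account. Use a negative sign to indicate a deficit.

-803.1

Goods balance = 1090.8 - 1748.4 = -657.6
Services balance = 896.3 - 1314.7 = -418.4
Trade balance (goods + services) = -657.6 + (-418.4) = -1076.0
Net primary income = 583.4 - 189.5 = 393.9
Net secondary income = 90.5 - 211.5 = -121.0
Current account = -1076.0 + 393.9 + (-121.0) = -803.1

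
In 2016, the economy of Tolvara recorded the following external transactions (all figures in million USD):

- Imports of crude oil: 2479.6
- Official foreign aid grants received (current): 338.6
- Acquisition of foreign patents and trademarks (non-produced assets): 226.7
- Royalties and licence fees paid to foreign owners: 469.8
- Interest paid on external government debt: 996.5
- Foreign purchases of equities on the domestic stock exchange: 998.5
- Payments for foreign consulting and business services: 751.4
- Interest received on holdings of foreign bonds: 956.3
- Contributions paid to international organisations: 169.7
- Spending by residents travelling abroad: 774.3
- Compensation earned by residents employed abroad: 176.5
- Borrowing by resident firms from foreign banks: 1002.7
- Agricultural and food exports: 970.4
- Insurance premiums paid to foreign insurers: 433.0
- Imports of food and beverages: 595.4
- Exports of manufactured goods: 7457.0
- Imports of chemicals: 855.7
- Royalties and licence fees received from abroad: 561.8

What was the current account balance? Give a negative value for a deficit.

2935.2

Goods: 7457.0 - 595.4 - 2479.6 + 970.4 - 855.7 = 4496.7
Services: 561.8 - 469.8 - 774.3 - 751.4 - 433.0 = -1866.7
Primary income: -996.5 + 956.3 + 176.5 = 136.3
Secondary income: -169.7 + 338.6 = 168.9
Current account = 4496.7 + (-1866.7) + 136.3 + 168.9 = 2935.2
(Excluded from the current account — capital account: acquisition of foreign patents and trademarks (non-produced assets) 226.7; financial account: foreign purchases of equities on the domestic stock exchange 998.5, borrowing by resident firms from foreign banks 1002.7.)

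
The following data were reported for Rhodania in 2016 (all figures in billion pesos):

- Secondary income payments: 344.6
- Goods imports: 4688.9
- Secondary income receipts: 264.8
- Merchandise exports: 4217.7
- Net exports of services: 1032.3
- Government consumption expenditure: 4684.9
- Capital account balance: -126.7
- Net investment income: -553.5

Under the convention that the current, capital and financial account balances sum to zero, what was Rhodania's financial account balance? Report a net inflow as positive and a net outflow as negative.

198.9

Goods balance = 4217.7 - 4688.9 = -471.2
Services balance = 1032.3
Trade balance (goods + services) = -471.2 + 1032.3 = 561.1
Net primary income = -553.5
Net secondary income = 264.8 - 344.6 = -79.8
Current account = 561.1 + (-553.5) + (-79.8) = -72.2
Financial account = -(-72.2 + (-126.7)) = 198.9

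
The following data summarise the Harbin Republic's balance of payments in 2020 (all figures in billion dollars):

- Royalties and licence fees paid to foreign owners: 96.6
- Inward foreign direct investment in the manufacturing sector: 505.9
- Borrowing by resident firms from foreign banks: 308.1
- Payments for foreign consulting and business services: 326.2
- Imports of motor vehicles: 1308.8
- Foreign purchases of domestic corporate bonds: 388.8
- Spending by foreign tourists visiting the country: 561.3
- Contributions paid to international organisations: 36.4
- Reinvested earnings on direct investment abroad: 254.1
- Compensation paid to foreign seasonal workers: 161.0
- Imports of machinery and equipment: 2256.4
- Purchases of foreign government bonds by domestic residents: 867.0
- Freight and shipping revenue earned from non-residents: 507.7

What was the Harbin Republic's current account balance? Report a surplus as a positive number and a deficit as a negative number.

-2862.3

Goods: -2256.4 - 1308.8 = -3565.2
Services: 561.3 - 96.6 - 326.2 + 507.7 = 646.2
Primary income: -161.0 + 254.1 = 93.1
Secondary income: -36.4
Current account = (-3565.2) + 646.2 + 93.1 + (-36.4) = -2862.3
(Excluded from the current account — financial account: inward foreign direct investment in the manufacturing sector 505.9, borrowing by resident firms from foreign banks 308.1, foreign purchases of domestic corporate bonds 388.8, purchases of foreign government bonds by domestic residents 867.0.)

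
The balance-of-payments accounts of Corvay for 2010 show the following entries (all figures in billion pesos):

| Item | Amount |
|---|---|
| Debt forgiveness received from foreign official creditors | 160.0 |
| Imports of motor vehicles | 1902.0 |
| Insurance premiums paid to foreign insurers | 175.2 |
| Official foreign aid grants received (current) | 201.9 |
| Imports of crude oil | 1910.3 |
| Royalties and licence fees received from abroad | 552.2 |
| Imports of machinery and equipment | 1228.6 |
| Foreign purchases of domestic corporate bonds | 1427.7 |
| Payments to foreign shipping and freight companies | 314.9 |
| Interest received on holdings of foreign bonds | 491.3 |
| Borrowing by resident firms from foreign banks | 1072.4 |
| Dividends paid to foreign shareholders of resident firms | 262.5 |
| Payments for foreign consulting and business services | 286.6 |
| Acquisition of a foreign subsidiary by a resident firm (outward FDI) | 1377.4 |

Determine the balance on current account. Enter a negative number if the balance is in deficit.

-4834.7

Goods: -1910.3 - 1902.0 - 1228.6 = -5040.9
Services: -286.6 - 314.9 + 552.2 - 175.2 = -224.5
Primary income: -262.5 + 491.3 = 228.8
Secondary income: 201.9
Current account = (-5040.9) + (-224.5) + 228.8 + 201.9 = -4834.7
(Excluded from the current account — capital account: debt forgiveness received from foreign official creditors 160.0; financial account: foreign purchases of domestic corporate bonds 1427.7, borrowing by resident firms from foreign banks 1072.4, acquisition of a foreign subsidiary by a resident firm (outward FDI) 1377.4.)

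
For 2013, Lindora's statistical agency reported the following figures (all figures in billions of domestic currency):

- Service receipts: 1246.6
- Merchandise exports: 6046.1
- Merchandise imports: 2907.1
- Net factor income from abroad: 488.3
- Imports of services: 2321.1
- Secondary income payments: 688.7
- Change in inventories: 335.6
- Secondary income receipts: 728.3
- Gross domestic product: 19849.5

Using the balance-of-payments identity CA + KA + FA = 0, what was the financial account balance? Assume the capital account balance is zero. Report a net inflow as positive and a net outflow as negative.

-2592.4

Goods balance = 6046.1 - 2907.1 = 3139.0
Services balance = 1246.6 - 2321.1 = -1074.5
Trade balance (goods + services) = 3139.0 + (-1074.5) = 2064.5
Net primary income = 488.3
Net secondary income = 728.3 - 688.7 = 39.6
Current account = 2064.5 + 488.3 + 39.6 = 2592.4
Financial account = -(2592.4) = -2592.4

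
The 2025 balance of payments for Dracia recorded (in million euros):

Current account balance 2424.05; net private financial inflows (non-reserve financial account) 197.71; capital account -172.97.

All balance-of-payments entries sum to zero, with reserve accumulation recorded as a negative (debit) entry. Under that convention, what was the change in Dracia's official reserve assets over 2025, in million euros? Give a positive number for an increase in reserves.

2448.79

Official reserve transactions balance = -(2424.05 + (-172.97) + 197.71) = -2448.79
An accumulation of reserves is recorded as a debit (negative entry), so the change in the stock of reserves is the negative of that balance.
Change in official reserves = -(-2448.79) = 2448.79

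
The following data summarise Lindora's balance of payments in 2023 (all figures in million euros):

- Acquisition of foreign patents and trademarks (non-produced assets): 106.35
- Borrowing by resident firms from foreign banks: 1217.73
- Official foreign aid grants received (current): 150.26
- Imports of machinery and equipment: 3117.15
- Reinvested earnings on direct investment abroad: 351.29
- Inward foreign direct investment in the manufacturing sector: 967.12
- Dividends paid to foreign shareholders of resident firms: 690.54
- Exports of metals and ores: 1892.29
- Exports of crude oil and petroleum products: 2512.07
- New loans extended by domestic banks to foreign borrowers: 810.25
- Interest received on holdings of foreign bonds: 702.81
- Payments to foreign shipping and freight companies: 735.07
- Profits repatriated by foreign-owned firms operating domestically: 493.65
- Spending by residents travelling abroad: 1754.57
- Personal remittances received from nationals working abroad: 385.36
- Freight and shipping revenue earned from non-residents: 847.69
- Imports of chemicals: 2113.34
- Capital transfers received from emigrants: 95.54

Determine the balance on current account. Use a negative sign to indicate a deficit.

Goods: 1892.29 - 3117.15 - 2113.34 + 2512.07 = -826.13
Services: -735.07 - 1754.57 + 847.69 = -1641.95
Primary income: -493.65 + 351.29 - 690.54 + 702.81 = -130.09
Secondary income: 385.36 + 150.26 = 535.62
Current account = (-826.13) + (-1641.95) + (-130.09) + 535.62 = -2062.55
(Excluded from the current account — capital account: acquisition of foreign patents and trademarks (non-produced assets) 106.35, capital transfers received from emigrants 95.54; financial account: borrowing by resident firms from foreign banks 1217.73, inward foreign direct investment in the manufacturing sector 967.12, new loans extended by domestic banks to foreign borrowers 810.25.)

-2062.55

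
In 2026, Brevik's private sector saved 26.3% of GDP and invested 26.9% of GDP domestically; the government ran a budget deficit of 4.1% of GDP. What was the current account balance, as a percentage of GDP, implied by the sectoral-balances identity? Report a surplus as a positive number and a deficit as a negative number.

-4.7

By the sectoral-balances identity, CA = (S_private - I) + (T - G).
Private balance = 26.3 - 26.9 = -0.6
Government balance (T - G) = -4.1
CA = -0.6 + (-4.1) = -4.7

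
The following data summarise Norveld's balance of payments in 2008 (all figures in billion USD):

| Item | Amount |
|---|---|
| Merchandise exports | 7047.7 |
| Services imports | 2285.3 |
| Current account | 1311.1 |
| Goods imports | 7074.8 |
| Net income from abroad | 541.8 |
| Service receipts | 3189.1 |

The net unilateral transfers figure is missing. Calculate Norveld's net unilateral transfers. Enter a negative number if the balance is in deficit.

-107.4

Current account = goods balance + services balance + net primary income + net secondary income
Sum of the known components = 1418.5
Net unilateral transfers = CA - (known components) = 1311.1 - 1418.5 = -107.4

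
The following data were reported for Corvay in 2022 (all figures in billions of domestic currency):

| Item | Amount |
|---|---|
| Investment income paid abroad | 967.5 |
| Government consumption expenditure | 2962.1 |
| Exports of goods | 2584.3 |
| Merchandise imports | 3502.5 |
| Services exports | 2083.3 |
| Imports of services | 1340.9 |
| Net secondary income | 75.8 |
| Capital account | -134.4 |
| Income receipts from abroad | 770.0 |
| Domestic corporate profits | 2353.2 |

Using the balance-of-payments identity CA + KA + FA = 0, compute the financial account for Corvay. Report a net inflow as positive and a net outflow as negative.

Goods balance = 2584.3 - 3502.5 = -918.2
Services balance = 2083.3 - 1340.9 = 742.4
Trade balance (goods + services) = -918.2 + 742.4 = -175.8
Net primary income = 770.0 - 967.5 = -197.5
Net secondary income = 75.8
Current account = -175.8 + (-197.5) + 75.8 = -297.5
Financial account = -(-297.5 + (-134.4)) = 431.9

431.9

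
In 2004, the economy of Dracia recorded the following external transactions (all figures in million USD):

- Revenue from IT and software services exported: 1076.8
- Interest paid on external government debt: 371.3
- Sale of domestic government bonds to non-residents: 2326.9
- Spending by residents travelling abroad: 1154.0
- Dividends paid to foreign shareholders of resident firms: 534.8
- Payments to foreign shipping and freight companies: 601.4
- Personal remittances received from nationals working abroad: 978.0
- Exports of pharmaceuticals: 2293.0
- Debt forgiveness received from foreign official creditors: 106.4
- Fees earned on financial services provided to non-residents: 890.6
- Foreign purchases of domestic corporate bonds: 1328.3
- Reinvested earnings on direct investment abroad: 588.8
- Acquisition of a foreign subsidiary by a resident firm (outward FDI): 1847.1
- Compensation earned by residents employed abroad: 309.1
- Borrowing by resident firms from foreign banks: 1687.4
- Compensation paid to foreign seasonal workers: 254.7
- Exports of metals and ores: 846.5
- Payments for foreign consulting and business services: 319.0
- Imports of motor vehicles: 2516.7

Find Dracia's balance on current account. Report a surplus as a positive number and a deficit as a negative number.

Goods: 846.5 - 2516.7 + 2293.0 = 622.8
Services: -1154.0 - 319.0 + 1076.8 - 601.4 + 890.6 = -107.0
Primary income: 588.8 - 534.8 + 309.1 - 371.3 - 254.7 = -262.9
Secondary income: 978.0
Current account = 622.8 + (-107.0) + (-262.9) + 978.0 = 1230.9
(Excluded from the current account — financial account: sale of domestic government bonds to non-residents 2326.9, foreign purchases of domestic corporate bonds 1328.3, acquisition of a foreign subsidiary by a resident firm (outward FDI) 1847.1, borrowing by resident firms from foreign banks 1687.4; capital account: debt forgiveness received from foreign official creditors 106.4.)

1230.9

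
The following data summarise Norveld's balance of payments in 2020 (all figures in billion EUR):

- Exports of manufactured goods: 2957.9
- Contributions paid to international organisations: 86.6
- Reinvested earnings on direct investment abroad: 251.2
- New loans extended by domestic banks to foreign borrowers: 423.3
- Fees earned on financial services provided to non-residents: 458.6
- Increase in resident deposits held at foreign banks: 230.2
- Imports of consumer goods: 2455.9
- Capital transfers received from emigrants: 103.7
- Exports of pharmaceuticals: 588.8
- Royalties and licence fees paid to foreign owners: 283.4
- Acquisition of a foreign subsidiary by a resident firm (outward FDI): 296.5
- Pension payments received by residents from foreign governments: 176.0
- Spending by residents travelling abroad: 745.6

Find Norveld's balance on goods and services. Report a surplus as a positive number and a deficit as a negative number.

520.4

Goods: -2455.9 + 2957.9 + 588.8 = 1090.8
Services: -745.6 + 458.6 - 283.4 = -570.4
Trade balance = 1090.8 + (-570.4) = 520.4
(Excluded from the trade balance — secondary income: contributions paid to international organisations 86.6, pension payments received by residents from foreign governments 176.0; primary income: reinvested earnings on direct investment abroad 251.2; financial account: new loans extended by domestic banks to foreign borrowers 423.3, increase in resident deposits held at foreign banks 230.2, acquisition of a foreign subsidiary by a resident firm (outward FDI) 296.5; capital account: capital transfers received from emigrants 103.7.)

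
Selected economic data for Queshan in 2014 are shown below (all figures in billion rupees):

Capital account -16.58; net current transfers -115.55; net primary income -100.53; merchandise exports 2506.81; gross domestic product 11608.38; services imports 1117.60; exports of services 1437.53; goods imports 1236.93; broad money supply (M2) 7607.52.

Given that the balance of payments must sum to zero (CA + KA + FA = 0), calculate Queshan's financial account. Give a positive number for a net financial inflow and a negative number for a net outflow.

Goods balance = 2506.81 - 1236.93 = 1269.88
Services balance = 1437.53 - 1117.60 = 319.93
Trade balance (goods + services) = 1269.88 + 319.93 = 1589.81
Net primary income = -100.53
Net secondary income = -115.55
Current account = 1589.81 + (-100.53) + (-115.55) = 1373.73
Financial account = -(1373.73 + (-16.58)) = -1357.15

-1357.15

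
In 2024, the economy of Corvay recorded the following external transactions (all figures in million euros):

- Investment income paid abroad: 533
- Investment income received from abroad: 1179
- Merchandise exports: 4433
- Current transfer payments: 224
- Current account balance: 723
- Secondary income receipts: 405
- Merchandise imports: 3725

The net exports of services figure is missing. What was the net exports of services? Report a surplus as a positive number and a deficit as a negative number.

-812

Current account = goods balance + services balance + net primary income + net secondary income
Sum of the known components = 1535
Net exports of services = CA - (known components) = 723 - 1535 = -812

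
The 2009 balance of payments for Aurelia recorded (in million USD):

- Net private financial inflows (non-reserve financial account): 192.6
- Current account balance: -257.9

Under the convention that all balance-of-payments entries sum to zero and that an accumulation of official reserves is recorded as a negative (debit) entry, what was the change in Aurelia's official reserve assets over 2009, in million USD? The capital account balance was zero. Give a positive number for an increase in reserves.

Official reserve transactions balance = -((-257.9) + 192.6) = 65.3
An accumulation of reserves is recorded as a debit (negative entry), so the change in the stock of reserves is the negative of that balance.
Change in official reserves = -(65.3) = -65.3

-65.3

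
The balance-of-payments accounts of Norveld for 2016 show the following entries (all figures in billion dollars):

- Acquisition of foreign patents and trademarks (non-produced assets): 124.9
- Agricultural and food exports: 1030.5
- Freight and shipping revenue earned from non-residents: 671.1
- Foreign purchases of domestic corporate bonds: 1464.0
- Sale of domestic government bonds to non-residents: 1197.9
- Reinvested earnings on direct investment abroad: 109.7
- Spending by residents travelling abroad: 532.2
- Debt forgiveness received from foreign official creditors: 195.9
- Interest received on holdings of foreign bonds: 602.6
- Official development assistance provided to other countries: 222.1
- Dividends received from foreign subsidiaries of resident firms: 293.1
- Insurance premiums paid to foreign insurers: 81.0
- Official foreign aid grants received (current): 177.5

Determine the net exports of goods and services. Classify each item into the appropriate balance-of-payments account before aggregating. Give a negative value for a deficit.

Goods: 1030.5
Services: -81.0 + 671.1 - 532.2 = 57.9
Trade balance = 1030.5 + 57.9 = 1088.4
(Excluded from the trade balance — capital account: acquisition of foreign patents and trademarks (non-produced assets) 124.9, debt forgiveness received from foreign official creditors 195.9; financial account: foreign purchases of domestic corporate bonds 1464.0, sale of domestic government bonds to non-residents 1197.9; primary income: reinvested earnings on direct investment abroad 109.7, interest received on holdings of foreign bonds 602.6, dividends received from foreign subsidiaries of resident firms 293.1; secondary income: official development assistance provided to other countries 222.1, official foreign aid grants received (current) 177.5.)

1088.4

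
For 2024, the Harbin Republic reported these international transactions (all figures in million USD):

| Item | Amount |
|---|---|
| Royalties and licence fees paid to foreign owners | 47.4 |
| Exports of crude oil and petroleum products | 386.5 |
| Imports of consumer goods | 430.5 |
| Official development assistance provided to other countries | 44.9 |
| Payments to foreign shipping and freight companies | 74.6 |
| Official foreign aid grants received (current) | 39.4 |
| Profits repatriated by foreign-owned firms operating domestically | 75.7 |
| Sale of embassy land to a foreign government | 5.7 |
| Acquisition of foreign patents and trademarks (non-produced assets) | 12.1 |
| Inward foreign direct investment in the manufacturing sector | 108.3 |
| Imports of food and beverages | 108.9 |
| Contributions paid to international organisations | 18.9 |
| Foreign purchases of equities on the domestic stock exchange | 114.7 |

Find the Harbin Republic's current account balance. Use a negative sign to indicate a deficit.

-375.0

Goods: 386.5 - 430.5 - 108.9 = -152.9
Services: -47.4 - 74.6 = -122.0
Primary income: -75.7
Secondary income: 39.4 - 18.9 - 44.9 = -24.4
Current account = (-152.9) + (-122.0) + (-75.7) + (-24.4) = -375.0
(Excluded from the current account — capital account: sale of embassy land to a foreign government 5.7, acquisition of foreign patents and trademarks (non-produced assets) 12.1; financial account: inward foreign direct investment in the manufacturing sector 108.3, foreign purchases of equities on the domestic stock exchange 114.7.)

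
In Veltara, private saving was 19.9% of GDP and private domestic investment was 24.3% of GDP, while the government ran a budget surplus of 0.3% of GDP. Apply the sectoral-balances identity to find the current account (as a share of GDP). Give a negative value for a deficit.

-4.1

By the sectoral-balances identity, CA = (S_private - I) + (T - G).
Private balance = 19.9 - 24.3 = -4.4
Government balance (T - G) = 0.3
CA = -4.4 + 0.3 = -4.1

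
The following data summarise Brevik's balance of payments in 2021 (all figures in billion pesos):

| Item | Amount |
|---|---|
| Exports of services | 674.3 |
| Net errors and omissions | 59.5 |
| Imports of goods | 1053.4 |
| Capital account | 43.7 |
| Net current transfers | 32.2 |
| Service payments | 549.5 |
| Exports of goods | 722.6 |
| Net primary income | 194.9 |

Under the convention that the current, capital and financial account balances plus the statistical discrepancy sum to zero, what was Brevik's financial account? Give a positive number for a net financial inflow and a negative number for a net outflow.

Goods balance = 722.6 - 1053.4 = -330.8
Services balance = 674.3 - 549.5 = 124.8
Trade balance (goods + services) = -330.8 + 124.8 = -206.0
Net primary income = 194.9
Net secondary income = 32.2
Current account = -206.0 + 194.9 + 32.2 = 21.1
Financial account = -(21.1 + 43.7 + 59.5) = -124.3

-124.3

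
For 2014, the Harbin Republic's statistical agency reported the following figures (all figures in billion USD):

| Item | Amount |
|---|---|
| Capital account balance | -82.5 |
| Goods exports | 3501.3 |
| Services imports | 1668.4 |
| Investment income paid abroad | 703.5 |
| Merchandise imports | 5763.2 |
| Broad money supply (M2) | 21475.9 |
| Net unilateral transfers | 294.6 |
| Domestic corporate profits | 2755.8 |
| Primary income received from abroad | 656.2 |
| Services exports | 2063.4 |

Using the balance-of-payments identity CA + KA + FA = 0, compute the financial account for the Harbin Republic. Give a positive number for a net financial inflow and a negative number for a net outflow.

Goods balance = 3501.3 - 5763.2 = -2261.9
Services balance = 2063.4 - 1668.4 = 395.0
Trade balance (goods + services) = -2261.9 + 395.0 = -1866.9
Net primary income = 656.2 - 703.5 = -47.3
Net secondary income = 294.6
Current account = -1866.9 + (-47.3) + 294.6 = -1619.6
Financial account = -(-1619.6 + (-82.5)) = 1702.1

1702.1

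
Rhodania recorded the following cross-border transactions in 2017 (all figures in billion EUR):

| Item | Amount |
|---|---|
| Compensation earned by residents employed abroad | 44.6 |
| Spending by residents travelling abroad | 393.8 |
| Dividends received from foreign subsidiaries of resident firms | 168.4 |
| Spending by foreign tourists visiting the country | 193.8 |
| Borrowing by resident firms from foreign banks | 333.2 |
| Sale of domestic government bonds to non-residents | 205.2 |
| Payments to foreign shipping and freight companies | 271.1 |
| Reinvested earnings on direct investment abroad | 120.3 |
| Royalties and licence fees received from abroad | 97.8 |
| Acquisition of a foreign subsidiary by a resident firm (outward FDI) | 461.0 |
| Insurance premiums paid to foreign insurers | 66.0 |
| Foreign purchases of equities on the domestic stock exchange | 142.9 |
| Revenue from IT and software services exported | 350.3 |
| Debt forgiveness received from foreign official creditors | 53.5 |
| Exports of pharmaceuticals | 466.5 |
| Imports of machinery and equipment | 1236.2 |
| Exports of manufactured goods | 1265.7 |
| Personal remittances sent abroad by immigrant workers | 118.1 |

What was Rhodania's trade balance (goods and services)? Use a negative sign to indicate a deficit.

407.0

Goods: 1265.7 + 466.5 - 1236.2 = 496.0
Services: 350.3 + 193.8 - 393.8 - 271.1 - 66.0 + 97.8 = -89.0
Trade balance = 496.0 + (-89.0) = 407.0
(Excluded from the trade balance — primary income: compensation earned by residents employed abroad 44.6, dividends received from foreign subsidiaries of resident firms 168.4, reinvested earnings on direct investment abroad 120.3; financial account: borrowing by resident firms from foreign banks 333.2, sale of domestic government bonds to non-residents 205.2, acquisition of a foreign subsidiary by a resident firm (outward FDI) 461.0, foreign purchases of equities on the domestic stock exchange 142.9; capital account: debt forgiveness received from foreign official creditors 53.5; secondary income: personal remittances sent abroad by immigrant workers 118.1.)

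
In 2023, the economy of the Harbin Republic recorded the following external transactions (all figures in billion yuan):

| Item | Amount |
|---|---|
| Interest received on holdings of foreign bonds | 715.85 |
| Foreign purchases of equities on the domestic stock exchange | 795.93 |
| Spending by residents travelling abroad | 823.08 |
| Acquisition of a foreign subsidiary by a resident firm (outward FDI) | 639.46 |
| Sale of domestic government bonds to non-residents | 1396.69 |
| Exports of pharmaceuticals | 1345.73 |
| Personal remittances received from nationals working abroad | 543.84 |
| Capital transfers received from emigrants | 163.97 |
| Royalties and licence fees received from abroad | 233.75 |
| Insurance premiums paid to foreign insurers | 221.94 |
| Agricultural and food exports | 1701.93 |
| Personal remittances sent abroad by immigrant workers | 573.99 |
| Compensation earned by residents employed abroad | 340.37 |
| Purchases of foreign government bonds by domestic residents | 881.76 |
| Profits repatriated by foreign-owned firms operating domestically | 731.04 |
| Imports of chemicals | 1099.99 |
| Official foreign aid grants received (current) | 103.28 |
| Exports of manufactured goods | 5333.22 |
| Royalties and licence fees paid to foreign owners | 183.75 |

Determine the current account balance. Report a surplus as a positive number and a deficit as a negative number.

6684.18

Goods: 1345.73 + 1701.93 - 1099.99 + 5333.22 = 7280.89
Services: -221.94 + 233.75 - 823.08 - 183.75 = -995.02
Primary income: -731.04 + 715.85 + 340.37 = 325.18
Secondary income: -573.99 + 543.84 + 103.28 = 73.13
Current account = 7280.89 + (-995.02) + 325.18 + 73.13 = 6684.18
(Excluded from the current account — financial account: foreign purchases of equities on the domestic stock exchange 795.93, acquisition of a foreign subsidiary by a resident firm (outward FDI) 639.46, sale of domestic government bonds to non-residents 1396.69, purchases of foreign government bonds by domestic residents 881.76; capital account: capital transfers received from emigrants 163.97.)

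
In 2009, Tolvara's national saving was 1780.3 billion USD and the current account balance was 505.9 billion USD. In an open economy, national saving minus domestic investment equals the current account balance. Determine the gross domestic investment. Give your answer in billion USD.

I = S - CA = 1780.3 - 505.9 = 1274.4

1274.4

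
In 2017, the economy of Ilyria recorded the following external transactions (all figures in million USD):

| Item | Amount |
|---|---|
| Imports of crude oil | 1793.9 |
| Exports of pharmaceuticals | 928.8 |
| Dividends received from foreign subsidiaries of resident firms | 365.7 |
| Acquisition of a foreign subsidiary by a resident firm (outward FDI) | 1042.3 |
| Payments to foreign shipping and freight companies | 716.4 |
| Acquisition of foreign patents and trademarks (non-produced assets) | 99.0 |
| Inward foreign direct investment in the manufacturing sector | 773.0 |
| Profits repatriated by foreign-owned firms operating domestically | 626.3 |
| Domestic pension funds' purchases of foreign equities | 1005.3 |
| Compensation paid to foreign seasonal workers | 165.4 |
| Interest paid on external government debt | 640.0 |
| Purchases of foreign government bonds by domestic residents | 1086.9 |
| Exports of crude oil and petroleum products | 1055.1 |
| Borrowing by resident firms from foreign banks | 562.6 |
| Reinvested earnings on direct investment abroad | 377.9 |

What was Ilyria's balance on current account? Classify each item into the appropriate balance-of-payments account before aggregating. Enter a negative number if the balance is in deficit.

Goods: -1793.9 + 1055.1 + 928.8 = 190.0
Services: -716.4
Primary income: 365.7 - 640.0 - 165.4 - 626.3 + 377.9 = -688.1
Current account = 190.0 + (-716.4) + (-688.1) = -1214.5
(Excluded from the current account — financial account: acquisition of a foreign subsidiary by a resident firm (outward FDI) 1042.3, inward foreign direct investment in the manufacturing sector 773.0, domestic pension funds' purchases of foreign equities 1005.3, purchases of foreign government bonds by domestic residents 1086.9, borrowing by resident firms from foreign banks 562.6; capital account: acquisition of foreign patents and trademarks (non-produced assets) 99.0.)

-1214.5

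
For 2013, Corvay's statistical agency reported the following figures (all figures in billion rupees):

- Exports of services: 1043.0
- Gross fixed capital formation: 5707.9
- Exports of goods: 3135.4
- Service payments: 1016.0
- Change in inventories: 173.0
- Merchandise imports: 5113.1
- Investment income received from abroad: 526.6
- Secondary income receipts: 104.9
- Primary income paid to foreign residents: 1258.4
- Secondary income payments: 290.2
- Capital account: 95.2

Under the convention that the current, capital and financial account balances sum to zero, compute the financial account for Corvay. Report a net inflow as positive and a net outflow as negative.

2772.6

Goods balance = 3135.4 - 5113.1 = -1977.7
Services balance = 1043.0 - 1016.0 = 27.0
Trade balance (goods + services) = -1977.7 + 27.0 = -1950.7
Net primary income = 526.6 - 1258.4 = -731.8
Net secondary income = 104.9 - 290.2 = -185.3
Current account = -1950.7 + (-731.8) + (-185.3) = -2867.8
Financial account = -(-2867.8 + 95.2) = 2772.6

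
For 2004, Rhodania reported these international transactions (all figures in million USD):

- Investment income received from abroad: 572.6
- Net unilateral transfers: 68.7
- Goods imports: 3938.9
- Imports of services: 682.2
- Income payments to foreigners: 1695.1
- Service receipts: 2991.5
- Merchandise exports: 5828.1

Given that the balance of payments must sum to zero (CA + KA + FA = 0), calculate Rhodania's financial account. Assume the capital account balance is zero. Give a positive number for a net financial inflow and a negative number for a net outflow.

-3144.7

Goods balance = 5828.1 - 3938.9 = 1889.2
Services balance = 2991.5 - 682.2 = 2309.3
Trade balance (goods + services) = 1889.2 + 2309.3 = 4198.5
Net primary income = 572.6 - 1695.1 = -1122.5
Net secondary income = 68.7
Current account = 4198.5 + (-1122.5) + 68.7 = 3144.7
Financial account = -(3144.7) = -3144.7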